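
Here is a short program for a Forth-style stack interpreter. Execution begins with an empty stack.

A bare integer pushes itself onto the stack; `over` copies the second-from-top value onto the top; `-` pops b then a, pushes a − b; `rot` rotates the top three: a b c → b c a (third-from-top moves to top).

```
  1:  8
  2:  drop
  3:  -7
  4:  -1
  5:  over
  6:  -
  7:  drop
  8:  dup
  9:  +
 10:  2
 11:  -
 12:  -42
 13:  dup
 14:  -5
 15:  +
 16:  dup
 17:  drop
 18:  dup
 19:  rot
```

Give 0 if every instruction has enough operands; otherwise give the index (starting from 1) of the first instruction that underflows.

0

8     8
drop  (empty)
-7    -7
-1    -7 -1
over  -7 -1 -7
-     -7 6
drop  -7
dup   -7 -7
+     -14
2     -14 2
-     -16
-42   -16 -42
dup   -16 -42 -42
-5    -16 -42 -42 -5
+     -16 -42 -47
dup   -16 -42 -47 -47
drop  -16 -42 -47
dup   -16 -42 -47 -47
rot   -16 -47 -47 -42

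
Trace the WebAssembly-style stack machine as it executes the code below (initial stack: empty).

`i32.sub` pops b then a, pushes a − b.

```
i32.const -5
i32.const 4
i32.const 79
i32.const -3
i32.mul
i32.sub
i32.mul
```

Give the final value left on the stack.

i32.const -5 : -5
i32.const 4  : -5 4
i32.const 79 : -5 4 79
i32.const -3 : -5 4 79 -3
i32.mul      : -5 4 -237
i32.sub      : -5 241
i32.mul      : -1205

-1205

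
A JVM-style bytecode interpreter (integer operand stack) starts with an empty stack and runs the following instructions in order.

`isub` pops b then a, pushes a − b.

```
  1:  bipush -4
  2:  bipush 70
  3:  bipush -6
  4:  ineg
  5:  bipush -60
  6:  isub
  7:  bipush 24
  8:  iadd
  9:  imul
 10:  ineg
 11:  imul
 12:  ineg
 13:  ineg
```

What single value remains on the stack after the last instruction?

25200

bipush -4  -> [-4]
bipush 70  -> [-4, 70]
bipush -6  -> [-4, 70, -6]
ineg       -> [-4, 70, 6]
bipush -60 -> [-4, 70, 6, -60]
isub       -> [-4, 70, 66]
bipush 24  -> [-4, 70, 66, 24]
iadd       -> [-4, 70, 90]
imul       -> [-4, 6300]
ineg       -> [-4, -6300]
imul       -> [25200]
ineg       -> [-25200]
ineg       -> [25200]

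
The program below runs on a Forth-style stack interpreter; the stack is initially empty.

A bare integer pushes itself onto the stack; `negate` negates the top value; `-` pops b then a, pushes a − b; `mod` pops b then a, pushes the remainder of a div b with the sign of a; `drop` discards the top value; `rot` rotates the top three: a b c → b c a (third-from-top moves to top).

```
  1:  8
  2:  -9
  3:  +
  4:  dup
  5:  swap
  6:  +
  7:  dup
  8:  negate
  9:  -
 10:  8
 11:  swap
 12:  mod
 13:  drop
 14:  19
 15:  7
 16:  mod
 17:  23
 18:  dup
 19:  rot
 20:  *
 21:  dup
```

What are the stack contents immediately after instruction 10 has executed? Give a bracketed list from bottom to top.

[-4, 8]

8      -> [8]
-9     -> [8, -9]
+      -> [-1]
dup    -> [-1, -1]
swap   -> [-1, -1]
+      -> [-2]
dup    -> [-2, -2]
negate -> [-2, 2]
-      -> [-4]
8      -> [-4, 8]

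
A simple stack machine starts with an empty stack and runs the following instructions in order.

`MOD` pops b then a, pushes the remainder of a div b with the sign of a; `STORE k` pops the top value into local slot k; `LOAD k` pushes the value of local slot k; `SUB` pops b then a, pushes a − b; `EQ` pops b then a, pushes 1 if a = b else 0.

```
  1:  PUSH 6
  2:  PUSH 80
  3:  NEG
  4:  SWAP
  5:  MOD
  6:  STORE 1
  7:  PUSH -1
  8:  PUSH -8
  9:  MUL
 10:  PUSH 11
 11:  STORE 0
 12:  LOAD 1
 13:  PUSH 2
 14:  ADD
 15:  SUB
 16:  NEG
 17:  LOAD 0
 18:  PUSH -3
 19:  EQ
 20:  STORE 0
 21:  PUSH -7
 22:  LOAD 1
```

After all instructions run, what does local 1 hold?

PUSH 6  -> 6
PUSH 80 -> 6 80
NEG     -> 6 -80
SWAP    -> -80 6
MOD     -> -2
STORE 1 -> (empty)
PUSH -1 -> -1
PUSH -8 -> -1 -8
MUL     -> 8
PUSH 11 -> 8 11
STORE 0 -> 8
LOAD 1  -> 8 -2
PUSH 2  -> 8 -2 2
ADD     -> 8 0
SUB     -> 8
NEG     -> -8
LOAD 0  -> -8 11
PUSH -3 -> -8 11 -3
EQ      -> -8 0
STORE 0 -> -8
PUSH -7 -> -8 -7
LOAD 1  -> -8 -7 -2

-2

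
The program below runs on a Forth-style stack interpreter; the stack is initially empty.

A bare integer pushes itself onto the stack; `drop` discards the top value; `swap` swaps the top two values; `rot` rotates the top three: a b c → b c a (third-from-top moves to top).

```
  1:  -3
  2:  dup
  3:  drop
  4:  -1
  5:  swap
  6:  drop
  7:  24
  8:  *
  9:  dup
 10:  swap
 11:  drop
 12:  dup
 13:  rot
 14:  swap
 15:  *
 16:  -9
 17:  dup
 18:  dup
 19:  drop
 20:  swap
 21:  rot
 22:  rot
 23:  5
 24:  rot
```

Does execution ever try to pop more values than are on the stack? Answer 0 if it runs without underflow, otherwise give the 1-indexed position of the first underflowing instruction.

-3   -> [-3]
dup  -> [-3, -3]
drop -> [-3]
-1   -> [-3, -1]
swap -> [-1, -3]
drop -> [-1]
24   -> [-1, 24]
*    -> [-24]
dup  -> [-24, -24]
swap -> [-24, -24]
drop -> [-24]
dup  -> [-24, -24]
rot  — needs 3 operands, stack has 2 → underflow

13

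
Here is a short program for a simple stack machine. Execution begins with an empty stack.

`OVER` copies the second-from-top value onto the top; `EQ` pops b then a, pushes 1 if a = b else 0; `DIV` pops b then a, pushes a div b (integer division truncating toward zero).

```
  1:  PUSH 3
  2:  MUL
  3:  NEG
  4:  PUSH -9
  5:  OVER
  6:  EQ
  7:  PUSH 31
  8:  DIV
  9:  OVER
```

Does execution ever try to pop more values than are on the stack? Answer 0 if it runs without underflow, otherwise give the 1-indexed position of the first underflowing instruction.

2

PUSH 3 -> [3]
MUL  — needs 2 operands, stack has 1 → underflow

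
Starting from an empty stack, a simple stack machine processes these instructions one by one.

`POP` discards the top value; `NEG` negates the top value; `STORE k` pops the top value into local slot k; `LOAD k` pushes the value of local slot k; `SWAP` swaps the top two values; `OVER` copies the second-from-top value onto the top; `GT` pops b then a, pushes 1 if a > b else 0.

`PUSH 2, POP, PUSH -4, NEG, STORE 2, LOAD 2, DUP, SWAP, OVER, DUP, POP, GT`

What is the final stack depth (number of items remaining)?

PUSH 2  : [2]
POP     : []
PUSH -4 : [-4]
NEG     : [4]
STORE 2 : []
LOAD 2  : [4]
DUP     : [4, 4]
SWAP    : [4, 4]
OVER    : [4, 4, 4]
DUP     : [4, 4, 4, 4]
POP     : [4, 4, 4]
GT      : [4, 0]

2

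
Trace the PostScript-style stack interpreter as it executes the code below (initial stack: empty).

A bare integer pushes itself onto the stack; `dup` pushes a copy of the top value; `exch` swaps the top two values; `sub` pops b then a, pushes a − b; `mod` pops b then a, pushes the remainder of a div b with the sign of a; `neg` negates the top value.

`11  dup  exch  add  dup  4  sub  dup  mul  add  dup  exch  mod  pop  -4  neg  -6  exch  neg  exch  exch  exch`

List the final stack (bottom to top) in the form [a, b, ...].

[-4, -6]

11    11
dup   11 11
exch  11 11
add   22
dup   22 22
4     22 22 4
sub   22 18
dup   22 18 18
mul   22 324
add   346
dup   346 346
exch  346 346
mod   0
pop   (empty)
-4    -4
neg   4
-6    4 -6
exch  -6 4
neg   -6 -4
exch  -4 -6
exch  -6 -4
exch  -4 -6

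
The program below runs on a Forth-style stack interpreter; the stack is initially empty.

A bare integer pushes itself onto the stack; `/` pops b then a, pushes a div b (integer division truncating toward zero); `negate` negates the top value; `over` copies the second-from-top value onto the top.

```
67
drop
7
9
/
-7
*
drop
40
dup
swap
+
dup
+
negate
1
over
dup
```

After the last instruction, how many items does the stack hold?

67     -> [67]
drop   -> []
7      -> [7]
9      -> [7, 9]
/      -> [0]
-7     -> [0, -7]
*      -> [0]
drop   -> []
40     -> [40]
dup    -> [40, 40]
swap   -> [40, 40]
+      -> [80]
dup    -> [80, 80]
+      -> [160]
negate -> [-160]
1      -> [-160, 1]
over   -> [-160, 1, -160]
dup    -> [-160, 1, -160, -160]

4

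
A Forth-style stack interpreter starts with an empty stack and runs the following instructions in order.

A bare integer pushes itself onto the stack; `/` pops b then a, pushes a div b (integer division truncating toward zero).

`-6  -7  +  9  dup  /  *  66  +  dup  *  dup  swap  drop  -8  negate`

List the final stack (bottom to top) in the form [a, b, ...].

[2809, 8]

-6     : [-6]
-7     : [-6, -7]
+      : [-13]
9      : [-13, 9]
dup    : [-13, 9, 9]
/      : [-13, 1]
*      : [-13]
66     : [-13, 66]
+      : [53]
dup    : [53, 53]
*      : [2809]
dup    : [2809, 2809]
swap   : [2809, 2809]
drop   : [2809]
-8     : [2809, -8]
negate : [2809, 8]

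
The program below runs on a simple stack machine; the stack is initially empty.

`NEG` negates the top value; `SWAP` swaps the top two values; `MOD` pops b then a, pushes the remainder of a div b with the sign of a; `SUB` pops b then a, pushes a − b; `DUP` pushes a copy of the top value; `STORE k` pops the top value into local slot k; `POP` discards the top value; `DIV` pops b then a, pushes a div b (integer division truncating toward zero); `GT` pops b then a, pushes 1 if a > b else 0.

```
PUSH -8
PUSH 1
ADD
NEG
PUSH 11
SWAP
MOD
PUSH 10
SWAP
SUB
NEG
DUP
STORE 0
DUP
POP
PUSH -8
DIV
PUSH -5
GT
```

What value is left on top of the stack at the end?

1

PUSH -8 → -8
PUSH 1  → -8 1
ADD     → -7
NEG     → 7
PUSH 11 → 7 11
SWAP    → 11 7
MOD     → 4
PUSH 10 → 4 10
SWAP    → 10 4
SUB     → 6
NEG     → -6
DUP     → -6 -6
STORE 0 → -6
DUP     → -6 -6
POP     → -6
PUSH -8 → -6 -8
DIV     → 0
PUSH -5 → 0 -5
GT      → 1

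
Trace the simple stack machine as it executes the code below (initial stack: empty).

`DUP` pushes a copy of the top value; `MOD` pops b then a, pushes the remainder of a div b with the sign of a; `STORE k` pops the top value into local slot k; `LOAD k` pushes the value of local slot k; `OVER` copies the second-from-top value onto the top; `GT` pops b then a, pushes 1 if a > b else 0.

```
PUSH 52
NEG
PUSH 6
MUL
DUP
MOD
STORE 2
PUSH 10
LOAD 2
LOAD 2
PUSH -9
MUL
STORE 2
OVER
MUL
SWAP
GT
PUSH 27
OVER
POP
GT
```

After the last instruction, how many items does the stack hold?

1

PUSH 52 : 52
NEG     : -52
PUSH 6  : -52 6
MUL     : -312
DUP     : -312 -312
MOD     : 0
STORE 2 : (empty)
PUSH 10 : 10
LOAD 2  : 10 0
LOAD 2  : 10 0 0
PUSH -9 : 10 0 0 -9
MUL     : 10 0 0
STORE 2 : 10 0
OVER    : 10 0 10
MUL     : 10 0
SWAP    : 0 10
GT      : 0
PUSH 27 : 0 27
OVER    : 0 27 0
POP     : 0 27
GT      : 0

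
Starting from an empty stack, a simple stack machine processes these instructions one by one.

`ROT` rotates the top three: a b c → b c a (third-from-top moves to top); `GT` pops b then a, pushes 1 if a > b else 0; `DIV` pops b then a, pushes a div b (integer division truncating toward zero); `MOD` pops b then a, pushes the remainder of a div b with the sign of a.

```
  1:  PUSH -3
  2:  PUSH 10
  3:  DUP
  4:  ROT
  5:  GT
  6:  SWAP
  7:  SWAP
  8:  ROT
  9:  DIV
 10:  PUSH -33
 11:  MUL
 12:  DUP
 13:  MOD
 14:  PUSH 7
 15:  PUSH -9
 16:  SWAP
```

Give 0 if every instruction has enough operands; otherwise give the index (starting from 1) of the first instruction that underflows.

PUSH -3 → [-3]
PUSH 10 → [-3, 10]
DUP     → [-3, 10, 10]
ROT     → [10, 10, -3]
GT      → [10, 1]
SWAP    → [1, 10]
SWAP    → [10, 1]
ROT  — needs 3 operands, stack has 2 → underflow

8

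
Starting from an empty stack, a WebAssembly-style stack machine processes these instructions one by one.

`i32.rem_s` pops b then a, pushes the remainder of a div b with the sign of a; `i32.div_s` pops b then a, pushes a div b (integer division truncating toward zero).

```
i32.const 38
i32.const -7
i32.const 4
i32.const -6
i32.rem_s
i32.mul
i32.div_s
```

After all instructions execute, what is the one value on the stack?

-1

i32.const 38 -> [38]
i32.const -7 -> [38, -7]
i32.const 4  -> [38, -7, 4]
i32.const -6 -> [38, -7, 4, -6]
i32.rem_s    -> [38, -7, 4]
i32.mul      -> [38, -28]
i32.div_s    -> [-1]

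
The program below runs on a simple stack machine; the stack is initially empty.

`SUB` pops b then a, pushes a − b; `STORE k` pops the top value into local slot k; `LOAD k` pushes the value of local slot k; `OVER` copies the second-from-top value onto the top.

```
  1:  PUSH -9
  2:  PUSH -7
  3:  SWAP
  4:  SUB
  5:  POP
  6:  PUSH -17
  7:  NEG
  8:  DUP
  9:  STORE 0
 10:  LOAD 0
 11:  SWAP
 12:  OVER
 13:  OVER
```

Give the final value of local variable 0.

17

PUSH -9  → [-9]
PUSH -7  → [-9, -7]
SWAP     → [-7, -9]
SUB      → [2]
POP      → []
PUSH -17 → [-17]
NEG      → [17]
DUP      → [17, 17]
STORE 0  → [17]
LOAD 0   → [17, 17]
SWAP     → [17, 17]
OVER     → [17, 17, 17]
OVER     → [17, 17, 17, 17]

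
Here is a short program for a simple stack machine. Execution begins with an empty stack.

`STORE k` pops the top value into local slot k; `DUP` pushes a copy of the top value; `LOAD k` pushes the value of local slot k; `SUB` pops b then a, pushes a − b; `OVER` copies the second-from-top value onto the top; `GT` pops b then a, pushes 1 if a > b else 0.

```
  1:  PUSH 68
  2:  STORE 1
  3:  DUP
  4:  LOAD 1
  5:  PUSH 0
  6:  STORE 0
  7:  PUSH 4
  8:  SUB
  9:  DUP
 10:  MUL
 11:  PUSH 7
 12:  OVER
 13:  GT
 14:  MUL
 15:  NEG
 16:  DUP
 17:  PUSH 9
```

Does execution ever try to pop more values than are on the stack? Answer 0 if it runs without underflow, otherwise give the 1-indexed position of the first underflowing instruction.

PUSH 68 → 68
STORE 1 → (empty)
DUP  — needs 1 operand, stack has 0 → underflow

3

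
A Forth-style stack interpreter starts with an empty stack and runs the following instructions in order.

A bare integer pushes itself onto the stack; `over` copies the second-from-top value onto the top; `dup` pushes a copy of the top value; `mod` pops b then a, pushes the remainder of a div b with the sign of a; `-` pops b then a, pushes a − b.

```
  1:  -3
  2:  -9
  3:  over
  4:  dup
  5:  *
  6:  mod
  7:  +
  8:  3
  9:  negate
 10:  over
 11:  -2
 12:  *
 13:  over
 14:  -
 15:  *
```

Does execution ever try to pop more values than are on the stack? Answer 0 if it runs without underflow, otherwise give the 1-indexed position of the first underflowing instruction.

0

-3     → -3
-9     → -3 -9
over   → -3 -9 -3
dup    → -3 -9 -3 -3
*      → -3 -9 9
mod    → -3 0
+      → -3
3      → -3 3
negate → -3 -3
over   → -3 -3 -3
-2     → -3 -3 -3 -2
*      → -3 -3 6
over   → -3 -3 6 -3
-      → -3 -3 9
*      → -3 -27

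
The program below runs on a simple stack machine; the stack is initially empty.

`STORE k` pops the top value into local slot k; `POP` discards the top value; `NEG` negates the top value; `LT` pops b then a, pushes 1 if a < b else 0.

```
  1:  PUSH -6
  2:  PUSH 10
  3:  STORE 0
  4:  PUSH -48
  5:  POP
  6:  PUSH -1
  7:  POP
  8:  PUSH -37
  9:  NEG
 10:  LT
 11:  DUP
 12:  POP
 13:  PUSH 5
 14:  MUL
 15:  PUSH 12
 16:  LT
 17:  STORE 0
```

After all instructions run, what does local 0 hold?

PUSH -6  → -6
PUSH 10  → -6 10
STORE 0  → -6
PUSH -48 → -6 -48
POP      → -6
PUSH -1  → -6 -1
POP      → -6
PUSH -37 → -6 -37
NEG      → -6 37
LT       → 1
DUP      → 1 1
POP      → 1
PUSH 5   → 1 5
MUL      → 5
PUSH 12  → 5 12
LT       → 1
STORE 0  → (empty)

1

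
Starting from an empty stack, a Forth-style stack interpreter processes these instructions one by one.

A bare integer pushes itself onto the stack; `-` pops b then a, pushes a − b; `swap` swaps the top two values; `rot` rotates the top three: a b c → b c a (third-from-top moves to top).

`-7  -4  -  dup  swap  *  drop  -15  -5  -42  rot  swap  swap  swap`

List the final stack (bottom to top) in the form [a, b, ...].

[-5, -15, -42]

-7   -> -7
-4   -> -7 -4
-    -> -3
dup  -> -3 -3
swap -> -3 -3
*    -> 9
drop -> (empty)
-15  -> -15
-5   -> -15 -5
-42  -> -15 -5 -42
rot  -> -5 -42 -15
swap -> -5 -15 -42
swap -> -5 -42 -15
swap -> -5 -15 -42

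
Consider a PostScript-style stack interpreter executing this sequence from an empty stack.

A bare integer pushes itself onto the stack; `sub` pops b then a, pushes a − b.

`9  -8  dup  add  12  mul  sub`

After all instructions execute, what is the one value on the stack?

9   -> 9
-8  -> 9 -8
dup -> 9 -8 -8
add -> 9 -16
12  -> 9 -16 12
mul -> 9 -192
sub -> 201

201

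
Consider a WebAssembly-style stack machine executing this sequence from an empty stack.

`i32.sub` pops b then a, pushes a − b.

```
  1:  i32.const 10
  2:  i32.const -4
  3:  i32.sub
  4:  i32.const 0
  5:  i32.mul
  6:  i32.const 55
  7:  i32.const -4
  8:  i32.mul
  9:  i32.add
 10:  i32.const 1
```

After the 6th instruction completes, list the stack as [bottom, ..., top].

[0, 55]

i32.const 10 → [10]
i32.const -4 → [10, -4]
i32.sub      → [14]
i32.const 0  → [14, 0]
i32.mul      → [0]
i32.const 55 → [0, 55]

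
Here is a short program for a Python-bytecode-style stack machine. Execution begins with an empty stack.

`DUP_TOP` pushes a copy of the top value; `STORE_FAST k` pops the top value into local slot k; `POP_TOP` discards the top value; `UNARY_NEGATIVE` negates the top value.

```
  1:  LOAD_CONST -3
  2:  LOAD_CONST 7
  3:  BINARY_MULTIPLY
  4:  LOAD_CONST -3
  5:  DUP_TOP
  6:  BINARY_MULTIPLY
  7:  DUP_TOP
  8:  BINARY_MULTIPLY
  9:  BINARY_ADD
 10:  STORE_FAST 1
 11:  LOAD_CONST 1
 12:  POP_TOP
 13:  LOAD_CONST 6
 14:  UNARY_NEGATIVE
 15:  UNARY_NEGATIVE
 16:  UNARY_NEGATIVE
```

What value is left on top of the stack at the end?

LOAD_CONST -3    -3
LOAD_CONST 7     -3 7
BINARY_MULTIPLY  -21
LOAD_CONST -3    -21 -3
DUP_TOP          -21 -3 -3
BINARY_MULTIPLY  -21 9
DUP_TOP          -21 9 9
BINARY_MULTIPLY  -21 81
BINARY_ADD       60
STORE_FAST 1     (empty)
LOAD_CONST 1     1
POP_TOP          (empty)
LOAD_CONST 6     6
UNARY_NEGATIVE   -6
UNARY_NEGATIVE   6
UNARY_NEGATIVE   -6

-6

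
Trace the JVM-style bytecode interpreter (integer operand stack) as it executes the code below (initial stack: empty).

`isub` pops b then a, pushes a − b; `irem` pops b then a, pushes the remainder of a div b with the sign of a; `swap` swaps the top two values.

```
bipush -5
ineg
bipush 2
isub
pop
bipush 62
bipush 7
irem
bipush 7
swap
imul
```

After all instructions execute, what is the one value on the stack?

42

bipush -5 : [-5]
ineg      : [5]
bipush 2  : [5, 2]
isub      : [3]
pop       : []
bipush 62 : [62]
bipush 7  : [62, 7]
irem      : [6]
bipush 7  : [6, 7]
swap      : [7, 6]
imul      : [42]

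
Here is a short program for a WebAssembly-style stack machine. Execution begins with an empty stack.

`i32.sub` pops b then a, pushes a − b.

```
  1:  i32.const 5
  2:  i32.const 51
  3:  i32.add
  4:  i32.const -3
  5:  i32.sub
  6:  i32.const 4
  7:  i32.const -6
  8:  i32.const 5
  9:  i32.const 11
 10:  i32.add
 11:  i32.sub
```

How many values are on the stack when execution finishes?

3

i32.const 5   5
i32.const 51  5 51
i32.add       56
i32.const -3  56 -3
i32.sub       59
i32.const 4   59 4
i32.const -6  59 4 -6
i32.const 5   59 4 -6 5
i32.const 11  59 4 -6 5 11
i32.add       59 4 -6 16
i32.sub       59 4 -22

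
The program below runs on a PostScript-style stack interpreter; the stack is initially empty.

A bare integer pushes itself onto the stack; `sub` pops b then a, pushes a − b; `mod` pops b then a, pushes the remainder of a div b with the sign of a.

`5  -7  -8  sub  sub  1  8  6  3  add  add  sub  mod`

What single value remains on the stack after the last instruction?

4

5   → 5
-7  → 5 -7
-8  → 5 -7 -8
sub → 5 1
sub → 4
1   → 4 1
8   → 4 1 8
6   → 4 1 8 6
3   → 4 1 8 6 3
add → 4 1 8 9
add → 4 1 17
sub → 4 -16
mod → 4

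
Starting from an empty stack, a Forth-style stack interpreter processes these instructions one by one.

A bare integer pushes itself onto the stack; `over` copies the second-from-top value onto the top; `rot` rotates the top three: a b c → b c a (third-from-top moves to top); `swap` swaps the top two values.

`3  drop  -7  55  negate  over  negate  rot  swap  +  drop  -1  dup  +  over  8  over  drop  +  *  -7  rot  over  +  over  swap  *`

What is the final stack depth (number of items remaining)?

3      : [3]
drop   : []
-7     : [-7]
55     : [-7, 55]
negate : [-7, -55]
over   : [-7, -55, -7]
negate : [-7, -55, 7]
rot    : [-55, 7, -7]
swap   : [-55, -7, 7]
+      : [-55, 0]
drop   : [-55]
-1     : [-55, -1]
dup    : [-55, -1, -1]
+      : [-55, -2]
over   : [-55, -2, -55]
8      : [-55, -2, -55, 8]
over   : [-55, -2, -55, 8, -55]
drop   : [-55, -2, -55, 8]
+      : [-55, -2, -47]
*      : [-55, 94]
-7     : [-55, 94, -7]
rot    : [94, -7, -55]
over   : [94, -7, -55, -7]
+      : [94, -7, -62]
over   : [94, -7, -62, -7]
swap   : [94, -7, -7, -62]
*      : [94, -7, 434]

3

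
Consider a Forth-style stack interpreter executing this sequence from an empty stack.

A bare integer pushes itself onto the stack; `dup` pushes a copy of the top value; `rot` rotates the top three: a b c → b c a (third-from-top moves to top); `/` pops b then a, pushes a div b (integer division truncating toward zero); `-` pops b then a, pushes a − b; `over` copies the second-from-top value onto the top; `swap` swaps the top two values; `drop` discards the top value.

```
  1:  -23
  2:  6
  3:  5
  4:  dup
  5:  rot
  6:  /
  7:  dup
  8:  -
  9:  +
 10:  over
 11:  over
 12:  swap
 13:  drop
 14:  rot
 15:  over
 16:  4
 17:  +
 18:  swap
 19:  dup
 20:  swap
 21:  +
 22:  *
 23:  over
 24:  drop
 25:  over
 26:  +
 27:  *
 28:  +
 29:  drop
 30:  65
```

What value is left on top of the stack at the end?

65

-23  → -23
6    → -23 6
5    → -23 6 5
dup  → -23 6 5 5
rot  → -23 5 5 6
/    → -23 5 0
dup  → -23 5 0 0
-    → -23 5 0
+    → -23 5
over → -23 5 -23
over → -23 5 -23 5
swap → -23 5 5 -23
drop → -23 5 5
rot  → 5 5 -23
over → 5 5 -23 5
4    → 5 5 -23 5 4
+    → 5 5 -23 9
swap → 5 5 9 -23
dup  → 5 5 9 -23 -23
swap → 5 5 9 -23 -23
+    → 5 5 9 -46
*    → 5 5 -414
over → 5 5 -414 5
drop → 5 5 -414
over → 5 5 -414 5
+    → 5 5 -409
*    → 5 -2045
+    → -2040
drop → (empty)
65   → 65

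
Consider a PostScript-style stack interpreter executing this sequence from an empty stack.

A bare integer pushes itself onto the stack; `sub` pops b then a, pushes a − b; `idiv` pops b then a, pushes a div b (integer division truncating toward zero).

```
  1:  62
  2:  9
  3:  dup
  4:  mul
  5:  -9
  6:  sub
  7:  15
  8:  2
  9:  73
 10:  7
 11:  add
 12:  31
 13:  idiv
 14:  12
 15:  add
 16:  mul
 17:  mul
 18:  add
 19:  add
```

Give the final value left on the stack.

572

62   : [62]
9    : [62, 9]
dup  : [62, 9, 9]
mul  : [62, 81]
-9   : [62, 81, -9]
sub  : [62, 90]
15   : [62, 90, 15]
2    : [62, 90, 15, 2]
73   : [62, 90, 15, 2, 73]
7    : [62, 90, 15, 2, 73, 7]
add  : [62, 90, 15, 2, 80]
31   : [62, 90, 15, 2, 80, 31]
idiv : [62, 90, 15, 2, 2]
12   : [62, 90, 15, 2, 2, 12]
add  : [62, 90, 15, 2, 14]
mul  : [62, 90, 15, 28]
mul  : [62, 90, 420]
add  : [62, 510]
add  : [572]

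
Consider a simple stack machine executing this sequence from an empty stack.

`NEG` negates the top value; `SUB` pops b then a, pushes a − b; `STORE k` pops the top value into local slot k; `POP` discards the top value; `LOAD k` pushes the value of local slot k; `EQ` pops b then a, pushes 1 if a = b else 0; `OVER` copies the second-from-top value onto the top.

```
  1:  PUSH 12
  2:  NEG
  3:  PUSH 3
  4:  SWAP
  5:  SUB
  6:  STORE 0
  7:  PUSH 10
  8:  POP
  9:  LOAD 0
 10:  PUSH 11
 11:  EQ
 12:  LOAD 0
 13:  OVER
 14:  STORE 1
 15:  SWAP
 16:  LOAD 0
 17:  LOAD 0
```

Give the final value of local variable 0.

15

PUSH 12 : [12]
NEG     : [-12]
PUSH 3  : [-12, 3]
SWAP    : [3, -12]
SUB     : [15]
STORE 0 : []
PUSH 10 : [10]
POP     : []
LOAD 0  : [15]
PUSH 11 : [15, 11]
EQ      : [0]
LOAD 0  : [0, 15]
OVER    : [0, 15, 0]
STORE 1 : [0, 15]
SWAP    : [15, 0]
LOAD 0  : [15, 0, 15]
LOAD 0  : [15, 0, 15, 15]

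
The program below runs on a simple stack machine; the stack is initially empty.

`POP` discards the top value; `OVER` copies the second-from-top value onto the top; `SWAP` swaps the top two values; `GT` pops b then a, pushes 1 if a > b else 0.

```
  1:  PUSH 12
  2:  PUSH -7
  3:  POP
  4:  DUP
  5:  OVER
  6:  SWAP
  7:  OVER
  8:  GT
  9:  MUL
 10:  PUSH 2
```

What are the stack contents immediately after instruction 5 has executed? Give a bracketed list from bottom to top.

[12, 12, 12]

PUSH 12 → [12]
PUSH -7 → [12, -7]
POP     → [12]
DUP     → [12, 12]
OVER    → [12, 12, 12]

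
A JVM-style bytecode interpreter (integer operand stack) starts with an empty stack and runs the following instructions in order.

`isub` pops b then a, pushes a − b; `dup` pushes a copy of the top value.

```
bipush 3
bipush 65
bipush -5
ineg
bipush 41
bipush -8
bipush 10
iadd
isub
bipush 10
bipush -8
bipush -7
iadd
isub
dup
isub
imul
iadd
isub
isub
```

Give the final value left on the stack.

bipush 3  → [3]
bipush 65 → [3, 65]
bipush -5 → [3, 65, -5]
ineg      → [3, 65, 5]
bipush 41 → [3, 65, 5, 41]
bipush -8 → [3, 65, 5, 41, -8]
bipush 10 → [3, 65, 5, 41, -8, 10]
iadd      → [3, 65, 5, 41, 2]
isub      → [3, 65, 5, 39]
bipush 10 → [3, 65, 5, 39, 10]
bipush -8 → [3, 65, 5, 39, 10, -8]
bipush -7 → [3, 65, 5, 39, 10, -8, -7]
iadd      → [3, 65, 5, 39, 10, -15]
isub      → [3, 65, 5, 39, 25]
dup       → [3, 65, 5, 39, 25, 25]
isub      → [3, 65, 5, 39, 0]
imul      → [3, 65, 5, 0]
iadd      → [3, 65, 5]
isub      → [3, 60]
isub      → [-57]

-57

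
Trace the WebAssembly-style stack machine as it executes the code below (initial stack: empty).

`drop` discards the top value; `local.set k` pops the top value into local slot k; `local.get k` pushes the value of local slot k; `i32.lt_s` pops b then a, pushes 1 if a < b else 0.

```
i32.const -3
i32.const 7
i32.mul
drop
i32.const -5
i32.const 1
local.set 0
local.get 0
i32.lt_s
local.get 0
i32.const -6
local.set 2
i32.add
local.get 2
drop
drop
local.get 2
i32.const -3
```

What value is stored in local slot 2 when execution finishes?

-6

i32.const -3 → -3
i32.const 7  → -3 7
i32.mul      → -21
drop         → (empty)
i32.const -5 → -5
i32.const 1  → -5 1
local.set 0  → -5
local.get 0  → -5 1
i32.lt_s     → 1
local.get 0  → 1 1
i32.const -6 → 1 1 -6
local.set 2  → 1 1
i32.add      → 2
local.get 2  → 2 -6
drop         → 2
drop         → (empty)
local.get 2  → -6
i32.const -3 → -6 -3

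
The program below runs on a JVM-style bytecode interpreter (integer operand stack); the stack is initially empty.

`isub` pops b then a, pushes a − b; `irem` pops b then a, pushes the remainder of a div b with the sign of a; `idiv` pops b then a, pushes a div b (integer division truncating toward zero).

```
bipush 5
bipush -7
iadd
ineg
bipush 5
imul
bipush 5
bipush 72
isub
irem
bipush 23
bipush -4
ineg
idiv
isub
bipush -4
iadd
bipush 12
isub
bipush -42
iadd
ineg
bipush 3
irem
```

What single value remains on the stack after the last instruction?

bipush 5   : 5
bipush -7  : 5 -7
iadd       : -2
ineg       : 2
bipush 5   : 2 5
imul       : 10
bipush 5   : 10 5
bipush 72  : 10 5 72
isub       : 10 -67
irem       : 10
bipush 23  : 10 23
bipush -4  : 10 23 -4
ineg       : 10 23 4
idiv       : 10 5
isub       : 5
bipush -4  : 5 -4
iadd       : 1
bipush 12  : 1 12
isub       : -11
bipush -42 : -11 -42
iadd       : -53
ineg       : 53
bipush 3   : 53 3
irem       : 2

2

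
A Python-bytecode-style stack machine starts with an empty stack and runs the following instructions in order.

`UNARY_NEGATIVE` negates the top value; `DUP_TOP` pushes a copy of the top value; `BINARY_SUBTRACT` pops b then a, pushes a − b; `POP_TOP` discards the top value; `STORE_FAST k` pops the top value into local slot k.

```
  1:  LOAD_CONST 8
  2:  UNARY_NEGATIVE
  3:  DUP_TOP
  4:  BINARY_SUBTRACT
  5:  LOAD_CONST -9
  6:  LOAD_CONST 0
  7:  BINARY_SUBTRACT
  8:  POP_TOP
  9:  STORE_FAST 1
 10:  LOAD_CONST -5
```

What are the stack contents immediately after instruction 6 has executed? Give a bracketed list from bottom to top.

LOAD_CONST 8    → 8
UNARY_NEGATIVE  → -8
DUP_TOP         → -8 -8
BINARY_SUBTRACT → 0
LOAD_CONST -9   → 0 -9
LOAD_CONST 0    → 0 -9 0

[0, -9, 0]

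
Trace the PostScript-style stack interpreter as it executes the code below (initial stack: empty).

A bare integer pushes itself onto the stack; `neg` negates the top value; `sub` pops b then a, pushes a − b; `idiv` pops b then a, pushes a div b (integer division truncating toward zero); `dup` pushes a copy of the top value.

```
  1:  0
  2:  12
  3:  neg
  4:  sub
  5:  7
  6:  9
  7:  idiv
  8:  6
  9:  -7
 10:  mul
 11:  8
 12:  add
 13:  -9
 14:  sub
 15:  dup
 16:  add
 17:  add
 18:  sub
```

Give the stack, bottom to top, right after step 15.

0    → 0
12   → 0 12
neg  → 0 -12
sub  → 12
7    → 12 7
9    → 12 7 9
idiv → 12 0
6    → 12 0 6
-7   → 12 0 6 -7
mul  → 12 0 -42
8    → 12 0 -42 8
add  → 12 0 -34
-9   → 12 0 -34 -9
sub  → 12 0 -25
dup  → 12 0 -25 -25

[12, 0, -25, -25]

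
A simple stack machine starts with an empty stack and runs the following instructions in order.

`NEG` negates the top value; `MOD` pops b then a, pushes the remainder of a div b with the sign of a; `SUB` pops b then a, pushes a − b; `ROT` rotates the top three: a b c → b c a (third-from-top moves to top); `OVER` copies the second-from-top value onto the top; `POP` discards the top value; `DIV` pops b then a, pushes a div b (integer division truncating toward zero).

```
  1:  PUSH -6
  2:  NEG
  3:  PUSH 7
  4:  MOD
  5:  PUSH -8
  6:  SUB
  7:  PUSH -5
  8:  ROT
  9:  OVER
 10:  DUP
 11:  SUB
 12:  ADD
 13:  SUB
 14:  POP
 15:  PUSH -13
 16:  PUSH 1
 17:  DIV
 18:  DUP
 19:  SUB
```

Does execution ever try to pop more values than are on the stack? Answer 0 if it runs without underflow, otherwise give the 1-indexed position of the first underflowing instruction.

8

PUSH -6 : -6
NEG     : 6
PUSH 7  : 6 7
MOD     : 6
PUSH -8 : 6 -8
SUB     : 14
PUSH -5 : 14 -5
ROT  — needs 3 operands, stack has 2 → underflow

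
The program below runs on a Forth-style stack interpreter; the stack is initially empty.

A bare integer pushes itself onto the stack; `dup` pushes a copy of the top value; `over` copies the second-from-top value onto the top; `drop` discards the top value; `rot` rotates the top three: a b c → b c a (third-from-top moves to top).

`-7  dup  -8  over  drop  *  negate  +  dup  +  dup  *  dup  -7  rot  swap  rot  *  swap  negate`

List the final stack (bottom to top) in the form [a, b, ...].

-7     → -7
dup    → -7 -7
-8     → -7 -7 -8
over   → -7 -7 -8 -7
drop   → -7 -7 -8
*      → -7 56
negate → -7 -56
+      → -63
dup    → -63 -63
+      → -126
dup    → -126 -126
*      → 15876
dup    → 15876 15876
-7     → 15876 15876 -7
rot    → 15876 -7 15876
swap   → 15876 15876 -7
rot    → 15876 -7 15876
*      → 15876 -111132
swap   → -111132 15876
negate → -111132 -15876

[-111132, -15876]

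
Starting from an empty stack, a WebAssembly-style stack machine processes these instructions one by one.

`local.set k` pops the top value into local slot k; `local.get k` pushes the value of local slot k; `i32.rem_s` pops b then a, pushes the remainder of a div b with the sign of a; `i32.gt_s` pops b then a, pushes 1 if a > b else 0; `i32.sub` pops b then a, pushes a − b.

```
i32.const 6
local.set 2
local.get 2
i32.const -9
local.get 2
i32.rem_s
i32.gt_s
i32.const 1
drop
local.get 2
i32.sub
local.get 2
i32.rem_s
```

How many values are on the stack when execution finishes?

1

i32.const 6  : [6]
local.set 2  : []
local.get 2  : [6]
i32.const -9 : [6, -9]
local.get 2  : [6, -9, 6]
i32.rem_s    : [6, -3]
i32.gt_s     : [1]
i32.const 1  : [1, 1]
drop         : [1]
local.get 2  : [1, 6]
i32.sub      : [-5]
local.get 2  : [-5, 6]
i32.rem_s    : [-5]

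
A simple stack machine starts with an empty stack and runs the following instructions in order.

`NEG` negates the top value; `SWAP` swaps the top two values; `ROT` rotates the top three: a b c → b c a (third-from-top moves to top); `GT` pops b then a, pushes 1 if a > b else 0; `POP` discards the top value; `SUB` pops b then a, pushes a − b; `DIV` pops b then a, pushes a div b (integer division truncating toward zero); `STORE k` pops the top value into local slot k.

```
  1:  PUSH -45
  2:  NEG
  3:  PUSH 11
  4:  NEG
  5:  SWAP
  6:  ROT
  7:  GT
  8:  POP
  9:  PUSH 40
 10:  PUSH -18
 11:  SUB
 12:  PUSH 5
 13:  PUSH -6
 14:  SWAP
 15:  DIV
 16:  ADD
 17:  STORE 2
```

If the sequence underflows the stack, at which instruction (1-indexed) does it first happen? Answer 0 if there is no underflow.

PUSH -45 → [-45]
NEG      → [45]
PUSH 11  → [45, 11]
NEG      → [45, -11]
SWAP     → [-11, 45]
ROT  — needs 3 operands, stack has 2 → underflow

6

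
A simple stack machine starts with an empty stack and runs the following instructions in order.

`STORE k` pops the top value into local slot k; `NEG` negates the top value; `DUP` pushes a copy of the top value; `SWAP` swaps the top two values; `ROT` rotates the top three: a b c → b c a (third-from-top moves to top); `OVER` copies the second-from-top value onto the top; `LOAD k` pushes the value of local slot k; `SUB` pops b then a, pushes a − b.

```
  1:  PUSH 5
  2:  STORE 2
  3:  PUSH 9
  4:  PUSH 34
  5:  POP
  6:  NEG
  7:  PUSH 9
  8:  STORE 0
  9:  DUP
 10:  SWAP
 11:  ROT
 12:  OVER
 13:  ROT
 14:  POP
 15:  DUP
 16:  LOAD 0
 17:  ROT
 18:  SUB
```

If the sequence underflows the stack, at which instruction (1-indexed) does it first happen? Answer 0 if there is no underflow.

PUSH 5  -> 5
STORE 2 -> (empty)
PUSH 9  -> 9
PUSH 34 -> 9 34
POP     -> 9
NEG     -> -9
PUSH 9  -> -9 9
STORE 0 -> -9
DUP     -> -9 -9
SWAP    -> -9 -9
ROT  — needs 3 operands, stack has 2 → underflow

11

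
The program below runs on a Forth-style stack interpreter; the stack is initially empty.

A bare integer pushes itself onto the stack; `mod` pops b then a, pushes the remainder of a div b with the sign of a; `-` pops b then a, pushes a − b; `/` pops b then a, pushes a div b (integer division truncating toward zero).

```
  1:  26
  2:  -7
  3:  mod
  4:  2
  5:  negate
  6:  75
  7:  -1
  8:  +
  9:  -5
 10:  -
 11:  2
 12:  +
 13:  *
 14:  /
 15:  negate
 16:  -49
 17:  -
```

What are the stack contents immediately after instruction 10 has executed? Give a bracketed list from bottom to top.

26      [26]
-7      [26, -7]
mod     [5]
2       [5, 2]
negate  [5, -2]
75      [5, -2, 75]
-1      [5, -2, 75, -1]
+       [5, -2, 74]
-5      [5, -2, 74, -5]
-       [5, -2, 79]

[5, -2, 79]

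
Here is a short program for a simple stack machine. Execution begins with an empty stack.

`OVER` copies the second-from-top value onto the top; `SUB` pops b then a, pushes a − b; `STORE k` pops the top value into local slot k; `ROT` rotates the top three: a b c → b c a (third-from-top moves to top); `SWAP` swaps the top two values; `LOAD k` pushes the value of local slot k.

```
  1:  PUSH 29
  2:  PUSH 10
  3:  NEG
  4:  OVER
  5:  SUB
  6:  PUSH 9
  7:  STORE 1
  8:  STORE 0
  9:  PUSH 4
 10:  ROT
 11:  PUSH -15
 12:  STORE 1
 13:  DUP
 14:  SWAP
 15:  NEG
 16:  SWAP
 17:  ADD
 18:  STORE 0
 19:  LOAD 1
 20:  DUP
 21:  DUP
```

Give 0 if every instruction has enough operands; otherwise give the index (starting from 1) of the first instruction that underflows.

10

PUSH 29 → [29]
PUSH 10 → [29, 10]
NEG     → [29, -10]
OVER    → [29, -10, 29]
SUB     → [29, -39]
PUSH 9  → [29, -39, 9]
STORE 1 → [29, -39]
STORE 0 → [29]
PUSH 4  → [29, 4]
ROT  — needs 3 operands, stack has 2 → underflow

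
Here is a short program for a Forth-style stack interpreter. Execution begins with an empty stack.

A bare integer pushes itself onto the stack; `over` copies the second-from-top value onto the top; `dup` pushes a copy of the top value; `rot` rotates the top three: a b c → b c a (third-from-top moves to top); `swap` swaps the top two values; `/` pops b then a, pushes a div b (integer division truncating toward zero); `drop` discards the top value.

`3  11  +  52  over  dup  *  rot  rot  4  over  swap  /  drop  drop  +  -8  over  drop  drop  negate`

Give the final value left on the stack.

3      : 3
11     : 3 11
+      : 14
52     : 14 52
over   : 14 52 14
dup    : 14 52 14 14
*      : 14 52 196
rot    : 52 196 14
rot    : 196 14 52
4      : 196 14 52 4
over   : 196 14 52 4 52
swap   : 196 14 52 52 4
/      : 196 14 52 13
drop   : 196 14 52
drop   : 196 14
+      : 210
-8     : 210 -8
over   : 210 -8 210
drop   : 210 -8
drop   : 210
negate : -210

-210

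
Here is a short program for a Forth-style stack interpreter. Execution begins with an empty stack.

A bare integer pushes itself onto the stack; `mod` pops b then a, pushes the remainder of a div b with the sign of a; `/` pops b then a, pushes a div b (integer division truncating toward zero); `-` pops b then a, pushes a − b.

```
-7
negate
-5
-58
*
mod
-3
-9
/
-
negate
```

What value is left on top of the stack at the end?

-7     → [-7]
negate → [7]
-5     → [7, -5]
-58    → [7, -5, -58]
*      → [7, 290]
mod    → [7]
-3     → [7, -3]
-9     → [7, -3, -9]
/      → [7, 0]
-      → [7]
negate → [-7]

-7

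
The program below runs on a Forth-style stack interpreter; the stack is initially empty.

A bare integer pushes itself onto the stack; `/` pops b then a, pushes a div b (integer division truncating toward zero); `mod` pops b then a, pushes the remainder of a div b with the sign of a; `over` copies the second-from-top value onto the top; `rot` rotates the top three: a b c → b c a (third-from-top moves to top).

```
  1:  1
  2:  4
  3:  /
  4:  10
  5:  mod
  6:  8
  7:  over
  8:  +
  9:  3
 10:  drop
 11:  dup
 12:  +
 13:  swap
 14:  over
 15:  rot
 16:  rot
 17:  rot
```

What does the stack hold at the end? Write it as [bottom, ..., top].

1    -> [1]
4    -> [1, 4]
/    -> [0]
10   -> [0, 10]
mod  -> [0]
8    -> [0, 8]
over -> [0, 8, 0]
+    -> [0, 8]
3    -> [0, 8, 3]
drop -> [0, 8]
dup  -> [0, 8, 8]
+    -> [0, 16]
swap -> [16, 0]
over -> [16, 0, 16]
rot  -> [0, 16, 16]
rot  -> [16, 16, 0]
rot  -> [16, 0, 16]

[16, 0, 16]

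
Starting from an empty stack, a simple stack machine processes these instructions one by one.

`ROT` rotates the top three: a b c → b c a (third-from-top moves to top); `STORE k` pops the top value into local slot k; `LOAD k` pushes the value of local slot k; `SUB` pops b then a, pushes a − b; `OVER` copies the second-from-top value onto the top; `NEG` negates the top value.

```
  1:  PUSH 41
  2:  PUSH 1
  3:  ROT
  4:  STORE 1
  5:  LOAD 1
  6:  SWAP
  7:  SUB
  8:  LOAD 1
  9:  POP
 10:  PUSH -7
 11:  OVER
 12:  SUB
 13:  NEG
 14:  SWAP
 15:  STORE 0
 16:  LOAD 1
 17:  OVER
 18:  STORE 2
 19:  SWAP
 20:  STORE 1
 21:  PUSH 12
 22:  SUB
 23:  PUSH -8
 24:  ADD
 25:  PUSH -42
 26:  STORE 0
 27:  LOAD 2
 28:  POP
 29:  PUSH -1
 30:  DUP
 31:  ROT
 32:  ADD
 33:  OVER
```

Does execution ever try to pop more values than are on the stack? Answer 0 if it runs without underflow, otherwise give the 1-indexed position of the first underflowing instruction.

3

PUSH 41 → 41
PUSH 1  → 41 1
ROT  — needs 3 operands, stack has 2 → underflow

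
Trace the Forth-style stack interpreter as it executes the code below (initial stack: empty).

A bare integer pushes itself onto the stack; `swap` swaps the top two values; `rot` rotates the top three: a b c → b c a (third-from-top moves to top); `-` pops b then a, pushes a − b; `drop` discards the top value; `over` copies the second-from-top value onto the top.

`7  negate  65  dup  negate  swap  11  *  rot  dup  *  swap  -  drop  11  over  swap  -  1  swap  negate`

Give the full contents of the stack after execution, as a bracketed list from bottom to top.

[-65, 1, 76]

7      -> [7]
negate -> [-7]
65     -> [-7, 65]
dup    -> [-7, 65, 65]
negate -> [-7, 65, -65]
swap   -> [-7, -65, 65]
11     -> [-7, -65, 65, 11]
*      -> [-7, -65, 715]
rot    -> [-65, 715, -7]
dup    -> [-65, 715, -7, -7]
*      -> [-65, 715, 49]
swap   -> [-65, 49, 715]
-      -> [-65, -666]
drop   -> [-65]
11     -> [-65, 11]
over   -> [-65, 11, -65]
swap   -> [-65, -65, 11]
-      -> [-65, -76]
1      -> [-65, -76, 1]
swap   -> [-65, 1, -76]
negate -> [-65, 1, 76]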